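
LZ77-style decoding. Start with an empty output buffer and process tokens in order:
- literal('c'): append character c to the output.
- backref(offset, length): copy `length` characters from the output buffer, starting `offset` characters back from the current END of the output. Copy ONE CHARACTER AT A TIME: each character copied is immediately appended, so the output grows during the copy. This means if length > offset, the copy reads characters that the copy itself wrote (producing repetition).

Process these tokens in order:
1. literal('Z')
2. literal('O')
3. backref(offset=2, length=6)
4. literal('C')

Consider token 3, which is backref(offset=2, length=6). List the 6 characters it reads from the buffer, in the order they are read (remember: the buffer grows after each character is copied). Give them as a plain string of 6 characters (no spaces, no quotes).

Token 1: literal('Z'). Output: "Z"
Token 2: literal('O'). Output: "ZO"
Token 3: backref(off=2, len=6). Buffer before: "ZO" (len 2)
  byte 1: read out[0]='Z', append. Buffer now: "ZOZ"
  byte 2: read out[1]='O', append. Buffer now: "ZOZO"
  byte 3: read out[2]='Z', append. Buffer now: "ZOZOZ"
  byte 4: read out[3]='O', append. Buffer now: "ZOZOZO"
  byte 5: read out[4]='Z', append. Buffer now: "ZOZOZOZ"
  byte 6: read out[5]='O', append. Buffer now: "ZOZOZOZO"

Answer: ZOZOZO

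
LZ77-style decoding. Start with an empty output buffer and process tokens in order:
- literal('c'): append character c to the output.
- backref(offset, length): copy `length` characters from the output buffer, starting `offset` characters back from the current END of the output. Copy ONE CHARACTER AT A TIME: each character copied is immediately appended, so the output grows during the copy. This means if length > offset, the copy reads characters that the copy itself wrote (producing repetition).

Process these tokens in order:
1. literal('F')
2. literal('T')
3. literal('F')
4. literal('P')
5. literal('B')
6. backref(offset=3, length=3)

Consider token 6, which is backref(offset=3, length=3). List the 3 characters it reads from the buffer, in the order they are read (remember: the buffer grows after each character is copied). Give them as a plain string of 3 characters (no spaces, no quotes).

Answer: FPB

Derivation:
Token 1: literal('F'). Output: "F"
Token 2: literal('T'). Output: "FT"
Token 3: literal('F'). Output: "FTF"
Token 4: literal('P'). Output: "FTFP"
Token 5: literal('B'). Output: "FTFPB"
Token 6: backref(off=3, len=3). Buffer before: "FTFPB" (len 5)
  byte 1: read out[2]='F', append. Buffer now: "FTFPBF"
  byte 2: read out[3]='P', append. Buffer now: "FTFPBFP"
  byte 3: read out[4]='B', append. Buffer now: "FTFPBFPB"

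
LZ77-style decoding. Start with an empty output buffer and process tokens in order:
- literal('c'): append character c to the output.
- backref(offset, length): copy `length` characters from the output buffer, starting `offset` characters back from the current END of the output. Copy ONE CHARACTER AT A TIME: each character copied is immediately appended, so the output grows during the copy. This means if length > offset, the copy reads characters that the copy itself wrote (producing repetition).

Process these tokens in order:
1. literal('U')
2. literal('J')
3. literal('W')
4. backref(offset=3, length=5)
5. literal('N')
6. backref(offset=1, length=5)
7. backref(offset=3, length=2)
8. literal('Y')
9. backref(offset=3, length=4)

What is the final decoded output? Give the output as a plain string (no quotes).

Token 1: literal('U'). Output: "U"
Token 2: literal('J'). Output: "UJ"
Token 3: literal('W'). Output: "UJW"
Token 4: backref(off=3, len=5) (overlapping!). Copied 'UJWUJ' from pos 0. Output: "UJWUJWUJ"
Token 5: literal('N'). Output: "UJWUJWUJN"
Token 6: backref(off=1, len=5) (overlapping!). Copied 'NNNNN' from pos 8. Output: "UJWUJWUJNNNNNN"
Token 7: backref(off=3, len=2). Copied 'NN' from pos 11. Output: "UJWUJWUJNNNNNNNN"
Token 8: literal('Y'). Output: "UJWUJWUJNNNNNNNNY"
Token 9: backref(off=3, len=4) (overlapping!). Copied 'NNYN' from pos 14. Output: "UJWUJWUJNNNNNNNNYNNYN"

Answer: UJWUJWUJNNNNNNNNYNNYN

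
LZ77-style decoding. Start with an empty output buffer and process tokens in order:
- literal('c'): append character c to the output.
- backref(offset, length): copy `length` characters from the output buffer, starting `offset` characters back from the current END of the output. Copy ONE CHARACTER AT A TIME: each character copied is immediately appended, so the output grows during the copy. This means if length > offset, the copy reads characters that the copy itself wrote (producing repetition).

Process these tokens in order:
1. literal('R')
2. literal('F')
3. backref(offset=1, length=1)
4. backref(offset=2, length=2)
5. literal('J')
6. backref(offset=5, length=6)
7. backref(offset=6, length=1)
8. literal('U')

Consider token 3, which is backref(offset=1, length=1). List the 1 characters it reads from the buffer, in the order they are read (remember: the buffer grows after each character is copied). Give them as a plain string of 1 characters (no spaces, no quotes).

Answer: F

Derivation:
Token 1: literal('R'). Output: "R"
Token 2: literal('F'). Output: "RF"
Token 3: backref(off=1, len=1). Buffer before: "RF" (len 2)
  byte 1: read out[1]='F', append. Buffer now: "RFF"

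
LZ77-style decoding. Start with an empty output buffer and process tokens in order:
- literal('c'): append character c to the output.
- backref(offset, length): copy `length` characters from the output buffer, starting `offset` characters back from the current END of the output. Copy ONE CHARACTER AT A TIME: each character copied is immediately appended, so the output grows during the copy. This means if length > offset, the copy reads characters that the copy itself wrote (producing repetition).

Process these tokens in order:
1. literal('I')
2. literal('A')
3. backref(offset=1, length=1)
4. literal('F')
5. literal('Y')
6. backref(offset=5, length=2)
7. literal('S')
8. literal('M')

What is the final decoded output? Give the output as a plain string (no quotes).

Answer: IAAFYIASM

Derivation:
Token 1: literal('I'). Output: "I"
Token 2: literal('A'). Output: "IA"
Token 3: backref(off=1, len=1). Copied 'A' from pos 1. Output: "IAA"
Token 4: literal('F'). Output: "IAAF"
Token 5: literal('Y'). Output: "IAAFY"
Token 6: backref(off=5, len=2). Copied 'IA' from pos 0. Output: "IAAFYIA"
Token 7: literal('S'). Output: "IAAFYIAS"
Token 8: literal('M'). Output: "IAAFYIASM"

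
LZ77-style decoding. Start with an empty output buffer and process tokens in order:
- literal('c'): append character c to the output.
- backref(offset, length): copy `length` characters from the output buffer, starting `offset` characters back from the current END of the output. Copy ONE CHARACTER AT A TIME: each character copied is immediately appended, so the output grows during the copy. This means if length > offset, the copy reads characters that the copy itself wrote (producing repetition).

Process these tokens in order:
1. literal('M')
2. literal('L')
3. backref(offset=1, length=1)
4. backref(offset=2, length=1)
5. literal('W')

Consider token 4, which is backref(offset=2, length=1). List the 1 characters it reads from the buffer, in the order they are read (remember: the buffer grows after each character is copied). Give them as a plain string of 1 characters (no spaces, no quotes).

Token 1: literal('M'). Output: "M"
Token 2: literal('L'). Output: "ML"
Token 3: backref(off=1, len=1). Copied 'L' from pos 1. Output: "MLL"
Token 4: backref(off=2, len=1). Buffer before: "MLL" (len 3)
  byte 1: read out[1]='L', append. Buffer now: "MLLL"

Answer: L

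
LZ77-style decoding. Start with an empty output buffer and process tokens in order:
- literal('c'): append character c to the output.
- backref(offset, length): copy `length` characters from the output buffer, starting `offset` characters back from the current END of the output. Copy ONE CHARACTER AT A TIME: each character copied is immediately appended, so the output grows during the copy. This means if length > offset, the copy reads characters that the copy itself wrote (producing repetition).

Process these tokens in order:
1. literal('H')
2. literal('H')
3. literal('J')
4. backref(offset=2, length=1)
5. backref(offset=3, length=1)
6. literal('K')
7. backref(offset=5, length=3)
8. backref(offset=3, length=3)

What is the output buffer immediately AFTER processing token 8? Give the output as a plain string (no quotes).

Answer: HHJHHKHJHHJH

Derivation:
Token 1: literal('H'). Output: "H"
Token 2: literal('H'). Output: "HH"
Token 3: literal('J'). Output: "HHJ"
Token 4: backref(off=2, len=1). Copied 'H' from pos 1. Output: "HHJH"
Token 5: backref(off=3, len=1). Copied 'H' from pos 1. Output: "HHJHH"
Token 6: literal('K'). Output: "HHJHHK"
Token 7: backref(off=5, len=3). Copied 'HJH' from pos 1. Output: "HHJHHKHJH"
Token 8: backref(off=3, len=3). Copied 'HJH' from pos 6. Output: "HHJHHKHJHHJH"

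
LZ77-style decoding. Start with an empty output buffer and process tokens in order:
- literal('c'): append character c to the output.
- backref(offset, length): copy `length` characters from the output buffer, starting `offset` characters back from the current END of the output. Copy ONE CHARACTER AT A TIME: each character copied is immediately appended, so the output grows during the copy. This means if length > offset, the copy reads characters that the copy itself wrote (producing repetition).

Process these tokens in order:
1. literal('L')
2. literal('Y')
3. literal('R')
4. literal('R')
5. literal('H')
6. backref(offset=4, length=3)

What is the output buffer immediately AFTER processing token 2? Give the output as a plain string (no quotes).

Answer: LY

Derivation:
Token 1: literal('L'). Output: "L"
Token 2: literal('Y'). Output: "LY"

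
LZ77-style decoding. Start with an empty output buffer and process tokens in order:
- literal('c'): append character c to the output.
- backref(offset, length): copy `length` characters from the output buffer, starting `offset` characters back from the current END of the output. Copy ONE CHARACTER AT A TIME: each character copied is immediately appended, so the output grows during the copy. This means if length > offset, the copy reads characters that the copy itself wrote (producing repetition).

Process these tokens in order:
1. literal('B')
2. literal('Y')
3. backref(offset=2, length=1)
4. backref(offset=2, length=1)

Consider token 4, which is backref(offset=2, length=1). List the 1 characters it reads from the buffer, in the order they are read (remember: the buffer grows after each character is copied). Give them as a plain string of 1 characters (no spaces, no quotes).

Answer: Y

Derivation:
Token 1: literal('B'). Output: "B"
Token 2: literal('Y'). Output: "BY"
Token 3: backref(off=2, len=1). Copied 'B' from pos 0. Output: "BYB"
Token 4: backref(off=2, len=1). Buffer before: "BYB" (len 3)
  byte 1: read out[1]='Y', append. Buffer now: "BYBY"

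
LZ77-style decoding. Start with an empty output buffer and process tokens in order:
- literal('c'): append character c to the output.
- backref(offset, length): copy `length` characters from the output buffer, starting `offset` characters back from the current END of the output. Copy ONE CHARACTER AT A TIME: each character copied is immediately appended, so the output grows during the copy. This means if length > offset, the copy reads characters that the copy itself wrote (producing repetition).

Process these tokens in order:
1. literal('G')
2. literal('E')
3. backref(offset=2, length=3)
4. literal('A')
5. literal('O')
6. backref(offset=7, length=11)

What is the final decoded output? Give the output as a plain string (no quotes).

Token 1: literal('G'). Output: "G"
Token 2: literal('E'). Output: "GE"
Token 3: backref(off=2, len=3) (overlapping!). Copied 'GEG' from pos 0. Output: "GEGEG"
Token 4: literal('A'). Output: "GEGEGA"
Token 5: literal('O'). Output: "GEGEGAO"
Token 6: backref(off=7, len=11) (overlapping!). Copied 'GEGEGAOGEGE' from pos 0. Output: "GEGEGAOGEGEGAOGEGE"

Answer: GEGEGAOGEGEGAOGEGE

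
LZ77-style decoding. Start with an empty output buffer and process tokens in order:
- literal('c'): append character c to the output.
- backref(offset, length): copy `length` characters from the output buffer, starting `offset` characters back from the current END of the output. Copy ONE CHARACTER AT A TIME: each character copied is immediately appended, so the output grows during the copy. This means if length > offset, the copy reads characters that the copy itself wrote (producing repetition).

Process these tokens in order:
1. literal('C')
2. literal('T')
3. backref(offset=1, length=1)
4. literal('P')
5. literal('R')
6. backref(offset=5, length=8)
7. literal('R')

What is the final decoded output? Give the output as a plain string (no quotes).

Answer: CTTPRCTTPRCTTR

Derivation:
Token 1: literal('C'). Output: "C"
Token 2: literal('T'). Output: "CT"
Token 3: backref(off=1, len=1). Copied 'T' from pos 1. Output: "CTT"
Token 4: literal('P'). Output: "CTTP"
Token 5: literal('R'). Output: "CTTPR"
Token 6: backref(off=5, len=8) (overlapping!). Copied 'CTTPRCTT' from pos 0. Output: "CTTPRCTTPRCTT"
Token 7: literal('R'). Output: "CTTPRCTTPRCTTR"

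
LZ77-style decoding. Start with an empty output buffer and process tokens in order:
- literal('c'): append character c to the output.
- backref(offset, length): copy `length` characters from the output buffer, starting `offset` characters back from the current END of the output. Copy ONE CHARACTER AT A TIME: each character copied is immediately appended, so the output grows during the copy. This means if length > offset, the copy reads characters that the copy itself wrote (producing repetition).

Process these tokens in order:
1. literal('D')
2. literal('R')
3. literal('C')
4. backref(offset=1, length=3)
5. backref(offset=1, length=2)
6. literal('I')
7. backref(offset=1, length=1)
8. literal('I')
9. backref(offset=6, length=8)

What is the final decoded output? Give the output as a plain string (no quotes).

Answer: DRCCCCCCIIICCCIIICC

Derivation:
Token 1: literal('D'). Output: "D"
Token 2: literal('R'). Output: "DR"
Token 3: literal('C'). Output: "DRC"
Token 4: backref(off=1, len=3) (overlapping!). Copied 'CCC' from pos 2. Output: "DRCCCC"
Token 5: backref(off=1, len=2) (overlapping!). Copied 'CC' from pos 5. Output: "DRCCCCCC"
Token 6: literal('I'). Output: "DRCCCCCCI"
Token 7: backref(off=1, len=1). Copied 'I' from pos 8. Output: "DRCCCCCCII"
Token 8: literal('I'). Output: "DRCCCCCCIII"
Token 9: backref(off=6, len=8) (overlapping!). Copied 'CCCIIICC' from pos 5. Output: "DRCCCCCCIIICCCIIICC"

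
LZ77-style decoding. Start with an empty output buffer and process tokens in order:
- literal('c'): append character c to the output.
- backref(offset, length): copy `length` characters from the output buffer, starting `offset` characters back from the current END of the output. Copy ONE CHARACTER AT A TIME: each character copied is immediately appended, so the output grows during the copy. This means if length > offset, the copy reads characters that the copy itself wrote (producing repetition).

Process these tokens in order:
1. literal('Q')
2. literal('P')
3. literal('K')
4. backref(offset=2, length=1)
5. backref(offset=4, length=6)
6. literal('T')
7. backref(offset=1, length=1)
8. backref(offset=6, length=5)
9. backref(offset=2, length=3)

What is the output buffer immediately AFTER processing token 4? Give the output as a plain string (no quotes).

Token 1: literal('Q'). Output: "Q"
Token 2: literal('P'). Output: "QP"
Token 3: literal('K'). Output: "QPK"
Token 4: backref(off=2, len=1). Copied 'P' from pos 1. Output: "QPKP"

Answer: QPKP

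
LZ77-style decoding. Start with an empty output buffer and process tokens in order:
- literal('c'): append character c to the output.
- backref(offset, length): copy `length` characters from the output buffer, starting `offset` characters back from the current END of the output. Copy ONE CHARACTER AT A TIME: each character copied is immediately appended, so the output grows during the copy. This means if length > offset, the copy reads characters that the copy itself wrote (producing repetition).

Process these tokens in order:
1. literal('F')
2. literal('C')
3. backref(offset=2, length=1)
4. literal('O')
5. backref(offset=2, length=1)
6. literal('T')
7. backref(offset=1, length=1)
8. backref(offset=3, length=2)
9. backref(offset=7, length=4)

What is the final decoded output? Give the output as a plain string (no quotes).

Token 1: literal('F'). Output: "F"
Token 2: literal('C'). Output: "FC"
Token 3: backref(off=2, len=1). Copied 'F' from pos 0. Output: "FCF"
Token 4: literal('O'). Output: "FCFO"
Token 5: backref(off=2, len=1). Copied 'F' from pos 2. Output: "FCFOF"
Token 6: literal('T'). Output: "FCFOFT"
Token 7: backref(off=1, len=1). Copied 'T' from pos 5. Output: "FCFOFTT"
Token 8: backref(off=3, len=2). Copied 'FT' from pos 4. Output: "FCFOFTTFT"
Token 9: backref(off=7, len=4). Copied 'FOFT' from pos 2. Output: "FCFOFTTFTFOFT"

Answer: FCFOFTTFTFOFT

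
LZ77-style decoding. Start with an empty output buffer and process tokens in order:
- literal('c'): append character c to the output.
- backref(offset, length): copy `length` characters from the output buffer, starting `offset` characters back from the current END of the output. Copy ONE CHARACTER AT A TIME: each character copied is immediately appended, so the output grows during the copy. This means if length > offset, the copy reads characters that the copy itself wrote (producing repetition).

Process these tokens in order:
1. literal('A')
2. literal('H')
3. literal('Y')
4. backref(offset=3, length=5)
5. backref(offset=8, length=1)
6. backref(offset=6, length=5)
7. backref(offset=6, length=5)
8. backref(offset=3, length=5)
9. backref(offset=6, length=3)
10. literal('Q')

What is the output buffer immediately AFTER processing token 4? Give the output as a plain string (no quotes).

Answer: AHYAHYAH

Derivation:
Token 1: literal('A'). Output: "A"
Token 2: literal('H'). Output: "AH"
Token 3: literal('Y'). Output: "AHY"
Token 4: backref(off=3, len=5) (overlapping!). Copied 'AHYAH' from pos 0. Output: "AHYAHYAH"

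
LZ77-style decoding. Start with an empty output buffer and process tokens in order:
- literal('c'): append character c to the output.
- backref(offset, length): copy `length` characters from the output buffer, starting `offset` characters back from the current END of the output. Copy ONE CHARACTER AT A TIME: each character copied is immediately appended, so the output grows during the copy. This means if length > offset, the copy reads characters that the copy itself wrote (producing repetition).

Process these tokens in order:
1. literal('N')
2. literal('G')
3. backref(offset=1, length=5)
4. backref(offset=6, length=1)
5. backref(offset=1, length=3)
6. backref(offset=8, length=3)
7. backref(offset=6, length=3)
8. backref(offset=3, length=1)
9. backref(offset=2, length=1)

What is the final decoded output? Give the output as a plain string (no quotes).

Answer: NGGGGGGGGGGGGGGGGGG

Derivation:
Token 1: literal('N'). Output: "N"
Token 2: literal('G'). Output: "NG"
Token 3: backref(off=1, len=5) (overlapping!). Copied 'GGGGG' from pos 1. Output: "NGGGGGG"
Token 4: backref(off=6, len=1). Copied 'G' from pos 1. Output: "NGGGGGGG"
Token 5: backref(off=1, len=3) (overlapping!). Copied 'GGG' from pos 7. Output: "NGGGGGGGGGG"
Token 6: backref(off=8, len=3). Copied 'GGG' from pos 3. Output: "NGGGGGGGGGGGGG"
Token 7: backref(off=6, len=3). Copied 'GGG' from pos 8. Output: "NGGGGGGGGGGGGGGGG"
Token 8: backref(off=3, len=1). Copied 'G' from pos 14. Output: "NGGGGGGGGGGGGGGGGG"
Token 9: backref(off=2, len=1). Copied 'G' from pos 16. Output: "NGGGGGGGGGGGGGGGGGG"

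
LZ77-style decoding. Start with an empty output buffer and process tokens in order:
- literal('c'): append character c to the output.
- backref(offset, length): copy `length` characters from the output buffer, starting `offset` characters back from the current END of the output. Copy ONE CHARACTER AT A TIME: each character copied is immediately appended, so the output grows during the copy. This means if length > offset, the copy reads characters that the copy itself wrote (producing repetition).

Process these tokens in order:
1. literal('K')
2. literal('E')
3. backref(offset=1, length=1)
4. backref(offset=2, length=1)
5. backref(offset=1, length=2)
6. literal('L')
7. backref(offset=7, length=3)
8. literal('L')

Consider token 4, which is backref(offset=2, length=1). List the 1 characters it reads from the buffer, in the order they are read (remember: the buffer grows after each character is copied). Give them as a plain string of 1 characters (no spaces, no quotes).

Answer: E

Derivation:
Token 1: literal('K'). Output: "K"
Token 2: literal('E'). Output: "KE"
Token 3: backref(off=1, len=1). Copied 'E' from pos 1. Output: "KEE"
Token 4: backref(off=2, len=1). Buffer before: "KEE" (len 3)
  byte 1: read out[1]='E', append. Buffer now: "KEEE"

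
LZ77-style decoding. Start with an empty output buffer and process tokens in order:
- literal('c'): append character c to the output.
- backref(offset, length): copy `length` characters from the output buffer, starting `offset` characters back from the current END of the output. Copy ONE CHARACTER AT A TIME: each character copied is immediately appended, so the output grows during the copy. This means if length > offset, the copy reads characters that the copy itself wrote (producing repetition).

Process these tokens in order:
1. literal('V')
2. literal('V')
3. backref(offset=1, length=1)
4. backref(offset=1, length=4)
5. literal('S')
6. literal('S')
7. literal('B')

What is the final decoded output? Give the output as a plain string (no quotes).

Answer: VVVVVVVSSB

Derivation:
Token 1: literal('V'). Output: "V"
Token 2: literal('V'). Output: "VV"
Token 3: backref(off=1, len=1). Copied 'V' from pos 1. Output: "VVV"
Token 4: backref(off=1, len=4) (overlapping!). Copied 'VVVV' from pos 2. Output: "VVVVVVV"
Token 5: literal('S'). Output: "VVVVVVVS"
Token 6: literal('S'). Output: "VVVVVVVSS"
Token 7: literal('B'). Output: "VVVVVVVSSB"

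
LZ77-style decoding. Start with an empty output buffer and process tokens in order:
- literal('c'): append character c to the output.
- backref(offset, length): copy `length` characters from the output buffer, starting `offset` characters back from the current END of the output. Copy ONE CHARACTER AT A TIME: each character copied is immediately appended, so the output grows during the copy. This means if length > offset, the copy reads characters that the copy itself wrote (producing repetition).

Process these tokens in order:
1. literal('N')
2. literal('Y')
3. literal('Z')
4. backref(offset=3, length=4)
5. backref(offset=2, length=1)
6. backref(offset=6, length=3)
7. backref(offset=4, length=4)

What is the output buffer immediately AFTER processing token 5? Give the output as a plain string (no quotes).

Token 1: literal('N'). Output: "N"
Token 2: literal('Y'). Output: "NY"
Token 3: literal('Z'). Output: "NYZ"
Token 4: backref(off=3, len=4) (overlapping!). Copied 'NYZN' from pos 0. Output: "NYZNYZN"
Token 5: backref(off=2, len=1). Copied 'Z' from pos 5. Output: "NYZNYZNZ"

Answer: NYZNYZNZ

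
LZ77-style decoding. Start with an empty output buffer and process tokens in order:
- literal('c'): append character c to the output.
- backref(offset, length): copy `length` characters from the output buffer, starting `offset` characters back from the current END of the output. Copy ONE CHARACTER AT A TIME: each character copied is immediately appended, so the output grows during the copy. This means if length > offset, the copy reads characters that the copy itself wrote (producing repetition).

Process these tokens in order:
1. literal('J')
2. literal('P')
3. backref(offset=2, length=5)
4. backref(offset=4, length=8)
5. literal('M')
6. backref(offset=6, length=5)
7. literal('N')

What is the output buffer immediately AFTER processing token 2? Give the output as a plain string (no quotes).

Answer: JP

Derivation:
Token 1: literal('J'). Output: "J"
Token 2: literal('P'). Output: "JP"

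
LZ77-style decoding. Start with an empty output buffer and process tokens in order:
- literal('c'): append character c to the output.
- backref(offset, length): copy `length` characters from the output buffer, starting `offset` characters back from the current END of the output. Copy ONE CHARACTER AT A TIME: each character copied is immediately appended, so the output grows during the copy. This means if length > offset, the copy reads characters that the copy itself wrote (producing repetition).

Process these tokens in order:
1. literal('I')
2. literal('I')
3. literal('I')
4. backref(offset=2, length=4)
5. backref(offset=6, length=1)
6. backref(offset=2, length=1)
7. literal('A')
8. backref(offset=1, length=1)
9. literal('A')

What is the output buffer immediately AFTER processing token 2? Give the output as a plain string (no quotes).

Answer: II

Derivation:
Token 1: literal('I'). Output: "I"
Token 2: literal('I'). Output: "II"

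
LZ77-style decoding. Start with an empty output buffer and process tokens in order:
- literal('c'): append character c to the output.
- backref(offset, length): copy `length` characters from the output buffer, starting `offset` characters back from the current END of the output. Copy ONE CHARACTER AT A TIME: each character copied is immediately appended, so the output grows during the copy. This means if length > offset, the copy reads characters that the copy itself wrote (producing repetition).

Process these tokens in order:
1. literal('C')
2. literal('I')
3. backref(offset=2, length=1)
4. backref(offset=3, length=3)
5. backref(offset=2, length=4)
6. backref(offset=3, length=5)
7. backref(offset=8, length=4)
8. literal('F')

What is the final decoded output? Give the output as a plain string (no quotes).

Token 1: literal('C'). Output: "C"
Token 2: literal('I'). Output: "CI"
Token 3: backref(off=2, len=1). Copied 'C' from pos 0. Output: "CIC"
Token 4: backref(off=3, len=3). Copied 'CIC' from pos 0. Output: "CICCIC"
Token 5: backref(off=2, len=4) (overlapping!). Copied 'ICIC' from pos 4. Output: "CICCICICIC"
Token 6: backref(off=3, len=5) (overlapping!). Copied 'CICCI' from pos 7. Output: "CICCICICICCICCI"
Token 7: backref(off=8, len=4). Copied 'CICC' from pos 7. Output: "CICCICICICCICCICICC"
Token 8: literal('F'). Output: "CICCICICICCICCICICCF"

Answer: CICCICICICCICCICICCF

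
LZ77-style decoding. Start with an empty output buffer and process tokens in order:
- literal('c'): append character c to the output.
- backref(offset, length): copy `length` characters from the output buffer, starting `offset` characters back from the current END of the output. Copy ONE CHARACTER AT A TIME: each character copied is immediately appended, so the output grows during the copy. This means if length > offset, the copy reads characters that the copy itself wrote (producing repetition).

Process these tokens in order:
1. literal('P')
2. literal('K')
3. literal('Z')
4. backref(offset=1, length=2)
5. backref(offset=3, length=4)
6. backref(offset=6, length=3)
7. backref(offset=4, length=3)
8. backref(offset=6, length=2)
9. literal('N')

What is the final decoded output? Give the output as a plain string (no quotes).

Token 1: literal('P'). Output: "P"
Token 2: literal('K'). Output: "PK"
Token 3: literal('Z'). Output: "PKZ"
Token 4: backref(off=1, len=2) (overlapping!). Copied 'ZZ' from pos 2. Output: "PKZZZ"
Token 5: backref(off=3, len=4) (overlapping!). Copied 'ZZZZ' from pos 2. Output: "PKZZZZZZZ"
Token 6: backref(off=6, len=3). Copied 'ZZZ' from pos 3. Output: "PKZZZZZZZZZZ"
Token 7: backref(off=4, len=3). Copied 'ZZZ' from pos 8. Output: "PKZZZZZZZZZZZZZ"
Token 8: backref(off=6, len=2). Copied 'ZZ' from pos 9. Output: "PKZZZZZZZZZZZZZZZ"
Token 9: literal('N'). Output: "PKZZZZZZZZZZZZZZZN"

Answer: PKZZZZZZZZZZZZZZZN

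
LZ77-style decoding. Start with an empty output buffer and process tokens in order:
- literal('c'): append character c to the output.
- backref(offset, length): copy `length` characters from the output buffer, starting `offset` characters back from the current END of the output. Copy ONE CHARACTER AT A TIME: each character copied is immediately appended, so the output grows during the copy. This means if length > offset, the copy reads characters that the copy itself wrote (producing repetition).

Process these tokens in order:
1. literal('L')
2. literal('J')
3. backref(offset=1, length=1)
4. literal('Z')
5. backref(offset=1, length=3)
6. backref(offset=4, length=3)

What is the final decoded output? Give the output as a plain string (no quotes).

Answer: LJJZZZZZZZ

Derivation:
Token 1: literal('L'). Output: "L"
Token 2: literal('J'). Output: "LJ"
Token 3: backref(off=1, len=1). Copied 'J' from pos 1. Output: "LJJ"
Token 4: literal('Z'). Output: "LJJZ"
Token 5: backref(off=1, len=3) (overlapping!). Copied 'ZZZ' from pos 3. Output: "LJJZZZZ"
Token 6: backref(off=4, len=3). Copied 'ZZZ' from pos 3. Output: "LJJZZZZZZZ"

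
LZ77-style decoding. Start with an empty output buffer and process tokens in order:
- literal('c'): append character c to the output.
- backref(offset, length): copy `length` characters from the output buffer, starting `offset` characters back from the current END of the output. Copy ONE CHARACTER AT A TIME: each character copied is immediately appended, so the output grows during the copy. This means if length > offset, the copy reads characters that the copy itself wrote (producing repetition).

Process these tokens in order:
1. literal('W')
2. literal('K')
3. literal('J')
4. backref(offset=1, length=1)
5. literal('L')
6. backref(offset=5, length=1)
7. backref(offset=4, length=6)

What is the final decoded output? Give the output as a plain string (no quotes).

Answer: WKJJLWJJLWJJ

Derivation:
Token 1: literal('W'). Output: "W"
Token 2: literal('K'). Output: "WK"
Token 3: literal('J'). Output: "WKJ"
Token 4: backref(off=1, len=1). Copied 'J' from pos 2. Output: "WKJJ"
Token 5: literal('L'). Output: "WKJJL"
Token 6: backref(off=5, len=1). Copied 'W' from pos 0. Output: "WKJJLW"
Token 7: backref(off=4, len=6) (overlapping!). Copied 'JJLWJJ' from pos 2. Output: "WKJJLWJJLWJJ"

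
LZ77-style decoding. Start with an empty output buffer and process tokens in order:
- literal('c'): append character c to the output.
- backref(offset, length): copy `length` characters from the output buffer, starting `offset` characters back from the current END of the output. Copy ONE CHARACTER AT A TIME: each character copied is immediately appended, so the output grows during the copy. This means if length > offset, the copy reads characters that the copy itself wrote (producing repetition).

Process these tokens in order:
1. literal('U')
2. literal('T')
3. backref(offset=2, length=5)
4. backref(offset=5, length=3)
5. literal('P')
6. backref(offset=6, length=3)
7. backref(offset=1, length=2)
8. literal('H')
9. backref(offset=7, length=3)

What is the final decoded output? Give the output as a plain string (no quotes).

Token 1: literal('U'). Output: "U"
Token 2: literal('T'). Output: "UT"
Token 3: backref(off=2, len=5) (overlapping!). Copied 'UTUTU' from pos 0. Output: "UTUTUTU"
Token 4: backref(off=5, len=3). Copied 'UTU' from pos 2. Output: "UTUTUTUUTU"
Token 5: literal('P'). Output: "UTUTUTUUTUP"
Token 6: backref(off=6, len=3). Copied 'TUU' from pos 5. Output: "UTUTUTUUTUPTUU"
Token 7: backref(off=1, len=2) (overlapping!). Copied 'UU' from pos 13. Output: "UTUTUTUUTUPTUUUU"
Token 8: literal('H'). Output: "UTUTUTUUTUPTUUUUH"
Token 9: backref(off=7, len=3). Copied 'PTU' from pos 10. Output: "UTUTUTUUTUPTUUUUHPTU"

Answer: UTUTUTUUTUPTUUUUHPTU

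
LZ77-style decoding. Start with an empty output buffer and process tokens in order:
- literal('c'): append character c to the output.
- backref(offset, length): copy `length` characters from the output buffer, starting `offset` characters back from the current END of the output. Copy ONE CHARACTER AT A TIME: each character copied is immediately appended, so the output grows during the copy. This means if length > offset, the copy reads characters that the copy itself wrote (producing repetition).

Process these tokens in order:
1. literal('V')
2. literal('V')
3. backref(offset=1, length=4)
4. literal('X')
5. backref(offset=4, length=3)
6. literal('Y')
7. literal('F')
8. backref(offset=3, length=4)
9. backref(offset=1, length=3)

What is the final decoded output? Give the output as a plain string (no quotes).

Token 1: literal('V'). Output: "V"
Token 2: literal('V'). Output: "VV"
Token 3: backref(off=1, len=4) (overlapping!). Copied 'VVVV' from pos 1. Output: "VVVVVV"
Token 4: literal('X'). Output: "VVVVVVX"
Token 5: backref(off=4, len=3). Copied 'VVV' from pos 3. Output: "VVVVVVXVVV"
Token 6: literal('Y'). Output: "VVVVVVXVVVY"
Token 7: literal('F'). Output: "VVVVVVXVVVYF"
Token 8: backref(off=3, len=4) (overlapping!). Copied 'VYFV' from pos 9. Output: "VVVVVVXVVVYFVYFV"
Token 9: backref(off=1, len=3) (overlapping!). Copied 'VVV' from pos 15. Output: "VVVVVVXVVVYFVYFVVVV"

Answer: VVVVVVXVVVYFVYFVVVV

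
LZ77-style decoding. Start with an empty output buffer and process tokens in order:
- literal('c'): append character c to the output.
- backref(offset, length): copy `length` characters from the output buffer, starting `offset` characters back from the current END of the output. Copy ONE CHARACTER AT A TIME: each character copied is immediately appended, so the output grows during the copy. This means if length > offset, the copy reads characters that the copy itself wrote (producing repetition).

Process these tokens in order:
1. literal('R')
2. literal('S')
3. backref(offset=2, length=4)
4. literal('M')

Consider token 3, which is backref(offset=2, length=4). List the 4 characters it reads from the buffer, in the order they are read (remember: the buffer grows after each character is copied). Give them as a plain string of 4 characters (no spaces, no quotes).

Answer: RSRS

Derivation:
Token 1: literal('R'). Output: "R"
Token 2: literal('S'). Output: "RS"
Token 3: backref(off=2, len=4). Buffer before: "RS" (len 2)
  byte 1: read out[0]='R', append. Buffer now: "RSR"
  byte 2: read out[1]='S', append. Buffer now: "RSRS"
  byte 3: read out[2]='R', append. Buffer now: "RSRSR"
  byte 4: read out[3]='S', append. Buffer now: "RSRSRS"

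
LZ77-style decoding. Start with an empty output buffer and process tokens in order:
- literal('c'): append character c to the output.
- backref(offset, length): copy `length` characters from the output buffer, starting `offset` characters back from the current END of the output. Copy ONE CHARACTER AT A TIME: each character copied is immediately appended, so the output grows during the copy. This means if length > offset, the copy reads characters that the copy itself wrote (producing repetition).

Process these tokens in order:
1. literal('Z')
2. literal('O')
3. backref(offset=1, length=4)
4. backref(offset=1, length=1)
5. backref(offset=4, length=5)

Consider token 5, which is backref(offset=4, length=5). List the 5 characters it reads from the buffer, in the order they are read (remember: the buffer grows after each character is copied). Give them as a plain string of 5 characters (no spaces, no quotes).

Token 1: literal('Z'). Output: "Z"
Token 2: literal('O'). Output: "ZO"
Token 3: backref(off=1, len=4) (overlapping!). Copied 'OOOO' from pos 1. Output: "ZOOOOO"
Token 4: backref(off=1, len=1). Copied 'O' from pos 5. Output: "ZOOOOOO"
Token 5: backref(off=4, len=5). Buffer before: "ZOOOOOO" (len 7)
  byte 1: read out[3]='O', append. Buffer now: "ZOOOOOOO"
  byte 2: read out[4]='O', append. Buffer now: "ZOOOOOOOO"
  byte 3: read out[5]='O', append. Buffer now: "ZOOOOOOOOO"
  byte 4: read out[6]='O', append. Buffer now: "ZOOOOOOOOOO"
  byte 5: read out[7]='O', append. Buffer now: "ZOOOOOOOOOOO"

Answer: OOOOO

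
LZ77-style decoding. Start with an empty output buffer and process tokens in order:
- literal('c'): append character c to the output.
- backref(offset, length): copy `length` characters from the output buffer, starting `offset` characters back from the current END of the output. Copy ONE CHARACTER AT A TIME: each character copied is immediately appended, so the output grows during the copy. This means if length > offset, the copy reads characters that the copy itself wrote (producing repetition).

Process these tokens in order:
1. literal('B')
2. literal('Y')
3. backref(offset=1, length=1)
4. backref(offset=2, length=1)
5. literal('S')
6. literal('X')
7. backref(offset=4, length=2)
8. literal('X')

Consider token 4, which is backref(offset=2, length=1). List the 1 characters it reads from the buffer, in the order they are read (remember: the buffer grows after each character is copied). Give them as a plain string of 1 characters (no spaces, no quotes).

Token 1: literal('B'). Output: "B"
Token 2: literal('Y'). Output: "BY"
Token 3: backref(off=1, len=1). Copied 'Y' from pos 1. Output: "BYY"
Token 4: backref(off=2, len=1). Buffer before: "BYY" (len 3)
  byte 1: read out[1]='Y', append. Buffer now: "BYYY"

Answer: Y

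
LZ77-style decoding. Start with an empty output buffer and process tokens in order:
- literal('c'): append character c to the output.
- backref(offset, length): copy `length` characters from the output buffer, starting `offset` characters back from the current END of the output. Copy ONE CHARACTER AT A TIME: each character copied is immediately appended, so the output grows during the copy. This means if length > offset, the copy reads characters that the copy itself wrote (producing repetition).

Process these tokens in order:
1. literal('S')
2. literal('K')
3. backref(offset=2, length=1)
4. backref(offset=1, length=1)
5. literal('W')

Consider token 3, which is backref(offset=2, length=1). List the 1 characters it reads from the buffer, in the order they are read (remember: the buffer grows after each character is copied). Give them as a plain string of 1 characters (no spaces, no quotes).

Token 1: literal('S'). Output: "S"
Token 2: literal('K'). Output: "SK"
Token 3: backref(off=2, len=1). Buffer before: "SK" (len 2)
  byte 1: read out[0]='S', append. Buffer now: "SKS"

Answer: S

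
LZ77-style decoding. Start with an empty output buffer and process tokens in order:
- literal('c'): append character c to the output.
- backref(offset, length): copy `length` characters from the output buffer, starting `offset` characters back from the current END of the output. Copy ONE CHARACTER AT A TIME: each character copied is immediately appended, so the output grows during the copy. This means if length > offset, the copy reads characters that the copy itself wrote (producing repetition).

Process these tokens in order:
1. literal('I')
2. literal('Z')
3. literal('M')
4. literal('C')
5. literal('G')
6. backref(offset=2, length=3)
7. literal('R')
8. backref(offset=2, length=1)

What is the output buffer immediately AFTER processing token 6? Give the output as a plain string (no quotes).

Answer: IZMCGCGC

Derivation:
Token 1: literal('I'). Output: "I"
Token 2: literal('Z'). Output: "IZ"
Token 3: literal('M'). Output: "IZM"
Token 4: literal('C'). Output: "IZMC"
Token 5: literal('G'). Output: "IZMCG"
Token 6: backref(off=2, len=3) (overlapping!). Copied 'CGC' from pos 3. Output: "IZMCGCGC"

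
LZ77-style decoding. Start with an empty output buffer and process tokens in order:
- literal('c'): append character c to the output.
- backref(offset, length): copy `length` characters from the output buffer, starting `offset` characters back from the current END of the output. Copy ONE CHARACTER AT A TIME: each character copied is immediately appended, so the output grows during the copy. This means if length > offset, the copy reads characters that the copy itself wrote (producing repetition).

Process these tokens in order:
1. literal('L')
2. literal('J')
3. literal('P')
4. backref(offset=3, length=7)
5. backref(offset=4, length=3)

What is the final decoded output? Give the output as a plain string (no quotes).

Answer: LJPLJPLJPLLJP

Derivation:
Token 1: literal('L'). Output: "L"
Token 2: literal('J'). Output: "LJ"
Token 3: literal('P'). Output: "LJP"
Token 4: backref(off=3, len=7) (overlapping!). Copied 'LJPLJPL' from pos 0. Output: "LJPLJPLJPL"
Token 5: backref(off=4, len=3). Copied 'LJP' from pos 6. Output: "LJPLJPLJPLLJP"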